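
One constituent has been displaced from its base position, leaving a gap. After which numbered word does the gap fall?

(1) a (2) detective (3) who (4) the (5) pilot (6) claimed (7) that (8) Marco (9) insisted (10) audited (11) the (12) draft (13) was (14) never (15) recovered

9

The displaced element is "a detective" (word 2).
It is linked across 2 clause boundaries (that → Ø).
It functions as the subject of "audited", so the gap sits immediately after word 9 ("insisted").
Base order: The pilot claimed that Marco insisted that a detective audited the draft.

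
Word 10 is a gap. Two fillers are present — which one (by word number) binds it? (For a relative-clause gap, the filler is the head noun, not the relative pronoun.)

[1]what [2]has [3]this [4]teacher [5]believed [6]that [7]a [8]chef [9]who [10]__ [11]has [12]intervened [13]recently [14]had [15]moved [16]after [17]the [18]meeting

The marked gap is inside the relative clause, the subject of "intervened".
Its filler is the head noun "chef" (via "who"), at word 8.
(The other dependency links word 1 to a gap after word 15.)

8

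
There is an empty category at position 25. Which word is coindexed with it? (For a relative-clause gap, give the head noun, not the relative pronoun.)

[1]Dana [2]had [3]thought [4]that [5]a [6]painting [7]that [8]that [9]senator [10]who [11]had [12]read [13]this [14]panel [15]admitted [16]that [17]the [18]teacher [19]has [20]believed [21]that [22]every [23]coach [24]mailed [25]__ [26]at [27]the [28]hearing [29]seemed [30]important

6

The gap at 25 is the object of "mailed", inside a relative clause.
The relative pronoun is "that" (word 7); it is bound by the head noun immediately before it.
Its filler is the head noun "painting", at word 6.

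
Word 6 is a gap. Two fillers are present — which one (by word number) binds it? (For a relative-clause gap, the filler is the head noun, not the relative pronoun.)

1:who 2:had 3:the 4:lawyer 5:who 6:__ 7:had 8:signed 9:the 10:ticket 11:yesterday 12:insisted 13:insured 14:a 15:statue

4

The marked gap is inside the relative clause, the subject of "signed".
Its filler is the head noun "lawyer" (via "who"), at word 4.
(The other dependency links word 1 to a gap after word 12.)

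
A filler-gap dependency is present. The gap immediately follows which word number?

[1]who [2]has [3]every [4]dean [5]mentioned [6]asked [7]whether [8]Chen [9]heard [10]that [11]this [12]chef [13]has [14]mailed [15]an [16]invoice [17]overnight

5

The displaced element is "who" (word 1).
It is linked across 1 clause boundary (Ø).
It functions as the subject of "asked", so the gap sits immediately after word 5 ("mentioned").
Base order: Every dean has mentioned that who asked whether Chen heard that this chef has mailed an invoice overnight.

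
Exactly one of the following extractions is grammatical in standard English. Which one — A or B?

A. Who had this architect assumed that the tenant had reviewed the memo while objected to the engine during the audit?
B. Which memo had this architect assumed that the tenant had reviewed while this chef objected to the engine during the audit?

B

In A, the wh-phrase is extracted from inside an adjunct island (introduced by "while"), which blocks movement.
In B, the extraction path crosses only that-complement boundaries, which are transparent.
So B is grammatical.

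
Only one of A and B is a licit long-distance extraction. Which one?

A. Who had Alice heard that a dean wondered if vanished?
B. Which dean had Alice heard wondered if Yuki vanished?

B

In A, the wh-phrase is extracted from inside a wh-island (introduced by "if"), which blocks movement.
In B, the extraction path crosses only that-complement boundaries, which are transparent.
So B is grammatical.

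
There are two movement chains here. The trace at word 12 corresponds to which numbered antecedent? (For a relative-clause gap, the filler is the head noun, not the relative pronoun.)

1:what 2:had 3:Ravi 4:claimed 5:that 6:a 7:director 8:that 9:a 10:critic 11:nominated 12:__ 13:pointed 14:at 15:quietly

The marked gap is inside the relative clause, the direct object of "nominated".
Its filler is the head noun "director" (via "that"), at word 7.
(The other dependency links word 1 to a gap after word 14.)

7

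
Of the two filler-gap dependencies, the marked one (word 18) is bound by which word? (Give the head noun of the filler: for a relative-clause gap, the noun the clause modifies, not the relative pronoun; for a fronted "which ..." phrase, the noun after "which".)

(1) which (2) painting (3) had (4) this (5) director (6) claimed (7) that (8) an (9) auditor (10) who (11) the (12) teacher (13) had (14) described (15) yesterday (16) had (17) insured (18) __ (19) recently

2

The marked gap is the direct object of "insured".
Its filler is the fronted wh-phrase "which painting", at word 2.
(The other dependency links word 9 to a gap after word 14.)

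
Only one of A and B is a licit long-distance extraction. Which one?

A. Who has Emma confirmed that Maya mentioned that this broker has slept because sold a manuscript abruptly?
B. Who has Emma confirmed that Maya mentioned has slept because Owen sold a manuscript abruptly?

In A, the wh-phrase is extracted from inside an adjunct island (introduced by "because"), which blocks movement.
In B, the extraction path crosses only that-complement boundaries, which are transparent.
So B is grammatical.

B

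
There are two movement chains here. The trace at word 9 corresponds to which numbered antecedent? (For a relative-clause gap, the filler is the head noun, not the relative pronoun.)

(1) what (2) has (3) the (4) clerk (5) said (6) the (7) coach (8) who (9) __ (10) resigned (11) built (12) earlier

The marked gap is inside the relative clause, the subject of "resigned".
Its filler is the head noun "coach" (via "who"), at word 7.
(The other dependency links word 1 to a gap after word 11.)

7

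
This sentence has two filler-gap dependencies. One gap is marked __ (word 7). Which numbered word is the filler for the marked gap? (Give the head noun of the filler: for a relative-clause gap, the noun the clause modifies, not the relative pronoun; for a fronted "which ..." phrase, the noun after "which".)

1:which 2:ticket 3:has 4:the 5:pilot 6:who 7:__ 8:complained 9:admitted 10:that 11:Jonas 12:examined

The marked gap is inside the relative clause, the subject of "complained".
Its filler is the head noun "pilot" (via "who"), at word 5.
(The other dependency links word 2 to a gap after word 12.)

5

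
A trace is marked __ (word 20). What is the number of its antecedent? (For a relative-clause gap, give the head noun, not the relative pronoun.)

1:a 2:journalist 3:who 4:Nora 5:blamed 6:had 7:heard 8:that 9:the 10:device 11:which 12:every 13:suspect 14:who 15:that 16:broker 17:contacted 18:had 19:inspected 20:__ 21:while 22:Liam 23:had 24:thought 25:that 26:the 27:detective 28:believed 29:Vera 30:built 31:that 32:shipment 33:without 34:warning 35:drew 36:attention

The gap at 20 is the object of "inspected", inside a relative clause.
The relative pronoun is "which" (word 11); it is bound by the head noun immediately before it.
Its filler is the head noun "device", at word 10.

10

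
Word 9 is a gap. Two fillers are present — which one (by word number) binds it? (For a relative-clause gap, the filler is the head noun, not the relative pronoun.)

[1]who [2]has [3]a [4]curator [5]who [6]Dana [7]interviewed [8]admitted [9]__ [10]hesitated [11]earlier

1

The marked gap is the subject of "hesitated".
Its filler is the fronted wh-phrase "who", at word 1.
(The other dependency links word 4 to a gap after word 7.)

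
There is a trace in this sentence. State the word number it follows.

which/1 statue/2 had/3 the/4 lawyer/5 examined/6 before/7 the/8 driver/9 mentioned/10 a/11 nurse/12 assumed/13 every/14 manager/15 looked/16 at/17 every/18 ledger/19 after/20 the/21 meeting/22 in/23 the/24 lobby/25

6

The displaced element is "which statue" (word 2).
It functions as the direct object of "examined", so the gap sits immediately after word 6 ("examined").
Base order: The lawyer had examined which statue before the driver mentioned a nurse assumed every manager looked at every ledger after the meeting in the lobby.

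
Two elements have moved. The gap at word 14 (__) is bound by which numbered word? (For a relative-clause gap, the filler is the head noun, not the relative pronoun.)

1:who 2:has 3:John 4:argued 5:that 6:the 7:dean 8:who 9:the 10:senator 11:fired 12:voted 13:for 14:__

1

The marked gap is the object of the preposition "for" of "voted".
Its filler is the fronted wh-phrase "who", at word 1.
(The other dependency links word 7 to a gap after word 11.)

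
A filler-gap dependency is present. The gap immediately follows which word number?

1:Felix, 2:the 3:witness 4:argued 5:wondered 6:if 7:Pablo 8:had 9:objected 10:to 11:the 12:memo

The displaced element is "Felix" (word 1).
It is linked across 1 clause boundary (Ø).
It functions as the subject of "wondered", so the gap sits immediately after word 4 ("argued").
Base order: The witness argued Felix wondered if Pablo had objected to the memo.

4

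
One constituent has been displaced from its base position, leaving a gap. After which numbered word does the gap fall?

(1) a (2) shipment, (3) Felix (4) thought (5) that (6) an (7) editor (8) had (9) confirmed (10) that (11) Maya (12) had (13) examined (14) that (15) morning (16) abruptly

The displaced element is "a shipment" (word 2).
It is linked across 2 clause boundaries (that → that).
It functions as the direct object of "examined", so the gap sits immediately after word 13 ("examined").
Base order: Felix thought that an editor had confirmed that Maya had examined a shipment that morning abruptly.

13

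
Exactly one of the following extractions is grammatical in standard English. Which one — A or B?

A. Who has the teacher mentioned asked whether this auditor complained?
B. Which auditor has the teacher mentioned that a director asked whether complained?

In B, the wh-phrase is extracted from inside a wh-island (introduced by "whether"), which blocks movement.
In A, the extraction path crosses only that-complement boundaries, which are transparent.
So A is grammatical.

A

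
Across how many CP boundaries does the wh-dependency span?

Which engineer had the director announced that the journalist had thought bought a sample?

2

"which engineer" is extracted from the subject of "bought".
Boundaries crossed, outermost first: [that], [Ø] — 2 in total.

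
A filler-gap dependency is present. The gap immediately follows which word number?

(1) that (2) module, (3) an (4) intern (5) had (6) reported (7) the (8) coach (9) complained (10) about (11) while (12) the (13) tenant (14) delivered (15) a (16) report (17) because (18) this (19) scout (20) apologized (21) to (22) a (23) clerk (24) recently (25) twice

The displaced element is "that module" (word 2).
It is linked across 1 clause boundary (Ø).
It functions as the object of the preposition "about" of "complained", so the gap sits immediately after word 10 ("about").
Base order: An intern had reported the coach complained about that module while the tenant delivered a report because this scout apologized to a clerk recently twice.

10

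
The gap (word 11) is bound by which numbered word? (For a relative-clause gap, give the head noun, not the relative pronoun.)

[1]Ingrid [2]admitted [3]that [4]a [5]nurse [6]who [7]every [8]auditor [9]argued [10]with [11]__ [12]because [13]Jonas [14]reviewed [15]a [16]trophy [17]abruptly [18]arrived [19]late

The gap at 11 is the prepositional object of "argued", inside a relative clause.
The relative pronoun is "who" (word 6); it is bound by the head noun immediately before it.
Its filler is the head noun "nurse", at word 5.

5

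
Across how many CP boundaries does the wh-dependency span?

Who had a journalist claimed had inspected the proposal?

"who" is extracted from the subject of "inspected".
Boundaries crossed, outermost first: [Ø] — 1 in total.

1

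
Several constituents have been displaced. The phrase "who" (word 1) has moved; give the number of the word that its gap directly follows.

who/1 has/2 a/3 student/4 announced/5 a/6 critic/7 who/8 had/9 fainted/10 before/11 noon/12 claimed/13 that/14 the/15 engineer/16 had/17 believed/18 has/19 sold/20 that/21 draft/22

The displaced element is "who" (word 1).
It is linked across 3 clause boundaries (Ø → that → Ø).
It functions as the subject of "sold", so the gap sits immediately after word 18 ("believed").
Base order: A student has announced a critic who had fainted before noon claimed that the engineer had believed that who has sold that draft.

18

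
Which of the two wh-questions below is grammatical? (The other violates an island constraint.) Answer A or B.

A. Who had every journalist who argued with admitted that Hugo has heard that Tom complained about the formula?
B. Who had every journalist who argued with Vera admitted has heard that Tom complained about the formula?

In A, the wh-phrase is extracted from inside a complex-NP island (relative clause) (introduced by "who"), which blocks movement.
In B, the extraction path crosses only that-complement boundaries, which are transparent.
So B is grammatical.

B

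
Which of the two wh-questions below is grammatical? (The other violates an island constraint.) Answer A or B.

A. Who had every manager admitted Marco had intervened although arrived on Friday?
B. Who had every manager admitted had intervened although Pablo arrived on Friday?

B

In A, the wh-phrase is extracted from inside an adjunct island (introduced by "although"), which blocks movement.
In B, the extraction path crosses only that-complement boundaries, which are transparent.
So B is grammatical.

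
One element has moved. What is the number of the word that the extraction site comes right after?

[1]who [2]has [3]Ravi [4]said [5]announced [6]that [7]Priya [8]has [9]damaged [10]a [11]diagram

The displaced element is "who" (word 1).
It is linked across 1 clause boundary (Ø).
It functions as the subject of "announced", so the gap sits immediately after word 4 ("said").
Base order: Ravi has said who announced that Priya has damaged a diagram.

4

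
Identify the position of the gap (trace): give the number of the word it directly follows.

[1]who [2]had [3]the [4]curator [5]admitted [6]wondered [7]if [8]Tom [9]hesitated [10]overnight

The displaced element is "who" (word 1).
It is linked across 1 clause boundary (Ø).
It functions as the subject of "wondered", so the gap sits immediately after word 5 ("admitted").
Base order: The curator had admitted who wondered if Tom hesitated overnight.

5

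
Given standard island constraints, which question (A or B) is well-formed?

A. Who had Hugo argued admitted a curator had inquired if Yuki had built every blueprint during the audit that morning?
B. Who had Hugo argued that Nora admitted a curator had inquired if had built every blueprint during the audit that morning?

In B, the wh-phrase is extracted from inside a wh-island (introduced by "if"), which blocks movement.
In A, the extraction path crosses only that-complement boundaries, which are transparent.
So A is grammatical.

A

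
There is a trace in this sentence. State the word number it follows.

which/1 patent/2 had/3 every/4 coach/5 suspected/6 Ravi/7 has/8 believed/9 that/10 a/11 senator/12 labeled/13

13

The displaced element is "which patent" (word 2).
It is linked across 2 clause boundaries (Ø → that).
It functions as the direct object of "labeled", so the gap sits immediately after word 13 ("labeled").
Base order: Every coach had suspected Ravi has believed that a senator labeled which patent.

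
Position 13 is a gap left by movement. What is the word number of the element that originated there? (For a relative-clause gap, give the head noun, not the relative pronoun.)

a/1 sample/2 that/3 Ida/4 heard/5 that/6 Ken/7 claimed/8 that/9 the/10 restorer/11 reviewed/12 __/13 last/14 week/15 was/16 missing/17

2

The gap at 13 is the object of "reviewed", inside a relative clause.
The relative pronoun is "that" (word 3); it is bound by the head noun immediately before it.
Its filler is the head noun "sample", at word 2.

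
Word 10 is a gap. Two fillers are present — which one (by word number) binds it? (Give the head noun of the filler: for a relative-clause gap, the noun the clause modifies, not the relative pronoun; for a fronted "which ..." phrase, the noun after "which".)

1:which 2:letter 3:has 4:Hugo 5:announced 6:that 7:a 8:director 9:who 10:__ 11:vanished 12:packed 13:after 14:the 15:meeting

8

The marked gap is inside the relative clause, the subject of "vanished".
Its filler is the head noun "director" (via "who"), at word 8.
(The other dependency links word 2 to a gap after word 12.)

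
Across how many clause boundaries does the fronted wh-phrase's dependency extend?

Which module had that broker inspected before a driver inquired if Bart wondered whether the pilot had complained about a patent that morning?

"which module" originates inside the matrix clause — no clause boundary is crossed.

0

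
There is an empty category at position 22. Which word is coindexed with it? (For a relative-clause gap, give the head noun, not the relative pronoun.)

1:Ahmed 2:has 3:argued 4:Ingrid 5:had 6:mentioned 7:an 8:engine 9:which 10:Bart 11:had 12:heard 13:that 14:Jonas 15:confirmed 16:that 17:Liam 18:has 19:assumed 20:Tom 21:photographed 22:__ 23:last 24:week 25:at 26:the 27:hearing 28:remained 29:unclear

The gap at 22 is the object of "photographed", inside a relative clause.
The relative pronoun is "which" (word 9); it is bound by the head noun immediately before it.
Its filler is the head noun "engine", at word 8.

8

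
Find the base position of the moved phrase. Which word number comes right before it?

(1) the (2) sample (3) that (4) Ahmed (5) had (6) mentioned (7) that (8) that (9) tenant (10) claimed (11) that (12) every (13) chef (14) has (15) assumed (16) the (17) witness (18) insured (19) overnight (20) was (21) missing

18

The displaced element is "the sample" (word 2).
It is linked across 3 clause boundaries (that → that → Ø).
It functions as the direct object of "insured", so the gap sits immediately after word 18 ("insured").
Base order: Ahmed had mentioned that that tenant claimed that every chef has assumed the witness insured the sample overnight.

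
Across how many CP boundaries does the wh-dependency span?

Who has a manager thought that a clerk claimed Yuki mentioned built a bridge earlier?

"who" is extracted from the subject of "built".
Boundaries crossed, outermost first: [that], [Ø], [Ø] — 3 in total.

3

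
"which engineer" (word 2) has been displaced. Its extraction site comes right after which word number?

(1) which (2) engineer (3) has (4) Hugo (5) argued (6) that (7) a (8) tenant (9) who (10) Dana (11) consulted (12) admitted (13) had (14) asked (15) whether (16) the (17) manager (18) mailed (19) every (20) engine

The displaced element is "which engineer" (word 2).
It is linked across 2 clause boundaries (that → Ø).
It functions as the subject of "asked", so the gap sits immediately after word 12 ("admitted").
Base order: Hugo has argued that a tenant who Dana consulted admitted that which engineer had asked whether the manager mailed every engine.

12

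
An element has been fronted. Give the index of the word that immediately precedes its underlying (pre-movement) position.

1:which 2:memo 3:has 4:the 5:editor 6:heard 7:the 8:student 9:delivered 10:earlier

9

The displaced element is "which memo" (word 2).
It is linked across 1 clause boundary (Ø).
It functions as the direct object of "delivered", so the gap sits immediately after word 9 ("delivered").
Base order: The editor has heard the student delivered which memo earlier.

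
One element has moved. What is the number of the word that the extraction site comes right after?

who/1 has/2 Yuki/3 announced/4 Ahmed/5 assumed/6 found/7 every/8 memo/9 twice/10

The displaced element is "who" (word 1).
It is linked across 2 clause boundaries (Ø → Ø).
It functions as the subject of "found", so the gap sits immediately after word 6 ("assumed").
Base order: Yuki has announced Ahmed assumed that who found every memo twice.

6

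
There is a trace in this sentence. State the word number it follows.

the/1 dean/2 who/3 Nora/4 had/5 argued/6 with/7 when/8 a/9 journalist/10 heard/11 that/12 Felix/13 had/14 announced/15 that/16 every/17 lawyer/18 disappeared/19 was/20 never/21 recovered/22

The displaced element is "the dean" (word 2).
It functions as the object of the preposition "with" of "argued", so the gap sits immediately after word 7 ("with").
Base order: Nora had argued with the dean when a journalist heard that Felix had announced that every lawyer disappeared.

7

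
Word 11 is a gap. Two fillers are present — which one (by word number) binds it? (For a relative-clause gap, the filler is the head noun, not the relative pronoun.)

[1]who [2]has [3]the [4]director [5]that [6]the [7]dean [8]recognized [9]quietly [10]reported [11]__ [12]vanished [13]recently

1

The marked gap is the subject of "vanished".
Its filler is the fronted wh-phrase "who", at word 1.
(The other dependency links word 4 to a gap after word 8.)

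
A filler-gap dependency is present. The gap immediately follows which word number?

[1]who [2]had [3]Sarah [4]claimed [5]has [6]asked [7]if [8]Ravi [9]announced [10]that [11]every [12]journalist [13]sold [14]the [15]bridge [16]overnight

4

The displaced element is "who" (word 1).
It is linked across 1 clause boundary (Ø).
It functions as the subject of "asked", so the gap sits immediately after word 4 ("claimed").
Base order: Sarah had claimed that who has asked if Ravi announced that every journalist sold the bridge overnight.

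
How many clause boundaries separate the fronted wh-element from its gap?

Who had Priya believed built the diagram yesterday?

1

"who" is extracted from the subject of "built".
Boundaries crossed, outermost first: [Ø] — 1 in total.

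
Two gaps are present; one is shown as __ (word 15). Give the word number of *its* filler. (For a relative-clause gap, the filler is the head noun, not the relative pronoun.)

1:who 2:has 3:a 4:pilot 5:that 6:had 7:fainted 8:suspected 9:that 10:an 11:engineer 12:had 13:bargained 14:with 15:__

1

The marked gap is the object of the preposition "with" of "bargained".
Its filler is the fronted wh-phrase "who", at word 1.
(The other dependency links word 4 to a gap after word 5.)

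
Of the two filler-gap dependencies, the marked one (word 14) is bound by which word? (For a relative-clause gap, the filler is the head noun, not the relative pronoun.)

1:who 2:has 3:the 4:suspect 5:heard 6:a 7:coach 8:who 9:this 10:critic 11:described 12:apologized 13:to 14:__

1

The marked gap is the object of the preposition "to" of "apologized".
Its filler is the fronted wh-phrase "who", at word 1.
(The other dependency links word 7 to a gap after word 11.)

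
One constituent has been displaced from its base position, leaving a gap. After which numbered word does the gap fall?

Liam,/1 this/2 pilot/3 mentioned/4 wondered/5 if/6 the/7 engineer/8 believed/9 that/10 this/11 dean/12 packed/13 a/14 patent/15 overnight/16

The displaced element is "Liam" (word 1).
It is linked across 1 clause boundary (Ø).
It functions as the subject of "wondered", so the gap sits immediately after word 4 ("mentioned").
Base order: This pilot mentioned Liam wondered if the engineer believed that this dean packed a patent overnight.

4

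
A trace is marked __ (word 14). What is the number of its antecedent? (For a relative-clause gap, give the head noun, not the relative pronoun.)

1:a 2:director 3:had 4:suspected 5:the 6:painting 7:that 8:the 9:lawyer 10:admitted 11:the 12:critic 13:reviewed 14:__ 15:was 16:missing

6

The gap at 14 is the object of "reviewed", inside a relative clause.
The relative pronoun is "that" (word 7); it is bound by the head noun immediately before it.
Its filler is the head noun "painting", at word 6.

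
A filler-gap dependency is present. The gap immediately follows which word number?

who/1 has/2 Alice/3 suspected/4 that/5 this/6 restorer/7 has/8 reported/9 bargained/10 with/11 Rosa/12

The displaced element is "who" (word 1).
It is linked across 2 clause boundaries (that → Ø).
It functions as the subject of "bargained", so the gap sits immediately after word 9 ("reported").
Base order: Alice has suspected that this restorer has reported who bargained with Rosa.

9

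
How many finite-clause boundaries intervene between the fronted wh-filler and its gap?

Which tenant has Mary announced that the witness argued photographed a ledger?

2

"which tenant" is extracted from the subject of "photographed".
Boundaries crossed, outermost first: [that], [Ø] — 2 in total.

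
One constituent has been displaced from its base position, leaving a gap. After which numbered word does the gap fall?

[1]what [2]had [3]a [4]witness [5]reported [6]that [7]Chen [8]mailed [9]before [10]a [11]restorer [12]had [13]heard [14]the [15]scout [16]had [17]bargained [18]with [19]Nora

8

The displaced element is "what" (word 1).
It is linked across 1 clause boundary (that).
It functions as the direct object of "mailed", so the gap sits immediately after word 8 ("mailed").
Base order: A witness had reported that Chen mailed what before a restorer had heard the scout had bargained with Nora.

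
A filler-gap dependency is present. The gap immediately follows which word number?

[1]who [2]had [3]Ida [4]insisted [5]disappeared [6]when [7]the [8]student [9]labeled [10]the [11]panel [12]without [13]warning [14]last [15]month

4

The displaced element is "who" (word 1).
It is linked across 1 clause boundary (Ø).
It functions as the subject of "disappeared", so the gap sits immediately after word 4 ("insisted").
Base order: Ida had insisted that who disappeared when the student labeled the panel without warning last month.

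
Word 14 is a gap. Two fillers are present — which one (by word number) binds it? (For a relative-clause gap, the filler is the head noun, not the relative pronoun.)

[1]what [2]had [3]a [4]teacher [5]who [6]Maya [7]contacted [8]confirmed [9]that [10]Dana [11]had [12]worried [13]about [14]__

1

The marked gap is the object of the preposition "about" of "worried".
Its filler is the fronted wh-phrase "what", at word 1.
(The other dependency links word 4 to a gap after word 7.)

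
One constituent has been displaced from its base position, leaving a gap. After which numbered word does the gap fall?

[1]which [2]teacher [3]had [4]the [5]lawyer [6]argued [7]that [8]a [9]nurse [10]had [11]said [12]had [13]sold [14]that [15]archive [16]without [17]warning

The displaced element is "which teacher" (word 2).
It is linked across 2 clause boundaries (that → Ø).
It functions as the subject of "sold", so the gap sits immediately after word 11 ("said").
Base order: The lawyer had argued that a nurse had said that which teacher had sold that archive without warning.

11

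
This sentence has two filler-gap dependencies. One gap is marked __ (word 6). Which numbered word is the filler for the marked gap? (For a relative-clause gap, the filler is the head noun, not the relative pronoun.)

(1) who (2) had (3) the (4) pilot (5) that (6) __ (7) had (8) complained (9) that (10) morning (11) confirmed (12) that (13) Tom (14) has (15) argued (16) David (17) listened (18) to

The marked gap is inside the relative clause, the subject of "complained".
Its filler is the head noun "pilot" (via "that"), at word 4.
(The other dependency links word 1 to a gap after word 18.)

4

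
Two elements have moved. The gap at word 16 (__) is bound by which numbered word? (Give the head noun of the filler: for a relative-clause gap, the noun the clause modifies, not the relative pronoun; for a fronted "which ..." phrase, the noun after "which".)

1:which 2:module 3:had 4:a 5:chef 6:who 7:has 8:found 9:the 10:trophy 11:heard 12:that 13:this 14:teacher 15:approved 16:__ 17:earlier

The marked gap is the direct object of "approved".
Its filler is the fronted wh-phrase "which module", at word 2.
(The other dependency links word 5 to a gap after word 6.)

2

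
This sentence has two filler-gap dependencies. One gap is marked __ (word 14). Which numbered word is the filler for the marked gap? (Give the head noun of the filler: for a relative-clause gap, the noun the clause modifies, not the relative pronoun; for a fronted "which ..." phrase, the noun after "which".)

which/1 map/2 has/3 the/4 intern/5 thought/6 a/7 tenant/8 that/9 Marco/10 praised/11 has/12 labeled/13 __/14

2

The marked gap is the direct object of "labeled".
Its filler is the fronted wh-phrase "which map", at word 2.
(The other dependency links word 8 to a gap after word 11.)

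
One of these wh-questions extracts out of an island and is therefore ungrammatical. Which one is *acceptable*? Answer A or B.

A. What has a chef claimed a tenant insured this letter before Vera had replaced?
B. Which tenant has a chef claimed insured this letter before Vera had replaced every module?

B

In A, the wh-phrase is extracted from inside an adjunct island (introduced by "before"), which blocks movement.
In B, the extraction path crosses only that-complement boundaries, which are transparent.
So B is grammatical.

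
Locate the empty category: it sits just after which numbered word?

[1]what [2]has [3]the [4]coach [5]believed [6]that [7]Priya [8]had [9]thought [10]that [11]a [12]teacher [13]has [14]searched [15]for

15

The displaced element is "what" (word 1).
It is linked across 2 clause boundaries (that → that).
It functions as the object of the preposition "for" of "searched", so the gap sits immediately after word 15 ("for").
Base order: The coach has believed that Priya had thought that a teacher has searched for what.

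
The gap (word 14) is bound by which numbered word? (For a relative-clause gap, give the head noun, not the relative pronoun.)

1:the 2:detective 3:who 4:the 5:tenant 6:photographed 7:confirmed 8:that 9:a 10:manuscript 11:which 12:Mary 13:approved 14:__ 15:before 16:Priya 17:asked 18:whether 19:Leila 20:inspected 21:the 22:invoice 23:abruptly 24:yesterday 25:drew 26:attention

10

The gap at 14 is the object of "approved", inside a relative clause.
The relative pronoun is "which" (word 11); it is bound by the head noun immediately before it.
Its filler is the head noun "manuscript", at word 10.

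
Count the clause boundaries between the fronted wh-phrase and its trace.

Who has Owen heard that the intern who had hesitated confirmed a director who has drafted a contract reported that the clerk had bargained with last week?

3

"who" is extracted from the PP object of "bargained".
Boundaries crossed, outermost first: [that], [Ø], [that] — 3 in total.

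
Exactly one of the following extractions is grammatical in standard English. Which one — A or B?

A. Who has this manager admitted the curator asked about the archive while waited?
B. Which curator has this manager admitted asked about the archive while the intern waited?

In A, the wh-phrase is extracted from inside an adjunct island (introduced by "while"), which blocks movement.
In B, the extraction path crosses only that-complement boundaries, which are transparent.
So B is grammatical.

B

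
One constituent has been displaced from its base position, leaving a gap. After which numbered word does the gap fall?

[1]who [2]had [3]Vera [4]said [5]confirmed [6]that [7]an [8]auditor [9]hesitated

4

The displaced element is "who" (word 1).
It is linked across 1 clause boundary (Ø).
It functions as the subject of "confirmed", so the gap sits immediately after word 4 ("said").
Base order: Vera had said that who confirmed that an auditor hesitated.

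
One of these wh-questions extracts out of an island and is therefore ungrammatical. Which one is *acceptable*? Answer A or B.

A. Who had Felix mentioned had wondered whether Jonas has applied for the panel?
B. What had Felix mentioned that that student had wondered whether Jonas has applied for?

A

In B, the wh-phrase is extracted from inside a wh-island (introduced by "whether"), which blocks movement.
In A, the extraction path crosses only that-complement boundaries, which are transparent.
So A is grammatical.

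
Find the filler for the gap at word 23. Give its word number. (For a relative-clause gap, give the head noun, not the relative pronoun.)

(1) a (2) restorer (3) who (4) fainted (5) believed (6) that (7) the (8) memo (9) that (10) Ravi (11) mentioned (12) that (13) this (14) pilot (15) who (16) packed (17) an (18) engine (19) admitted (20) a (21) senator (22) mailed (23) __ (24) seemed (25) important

8

The gap at 23 is the object of "mailed", inside a relative clause.
The relative pronoun is "that" (word 9); it is bound by the head noun immediately before it.
Its filler is the head noun "memo", at word 8.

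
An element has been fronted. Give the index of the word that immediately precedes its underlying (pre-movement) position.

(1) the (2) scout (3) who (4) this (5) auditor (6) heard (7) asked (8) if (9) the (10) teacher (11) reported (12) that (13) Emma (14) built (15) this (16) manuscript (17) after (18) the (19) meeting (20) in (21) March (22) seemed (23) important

6

The displaced element is "the scout" (word 2).
It is linked across 1 clause boundary (Ø).
It functions as the subject of "asked", so the gap sits immediately after word 6 ("heard").
Base order: This auditor heard that the scout asked if the teacher reported that Emma built this manuscript after the meeting in March.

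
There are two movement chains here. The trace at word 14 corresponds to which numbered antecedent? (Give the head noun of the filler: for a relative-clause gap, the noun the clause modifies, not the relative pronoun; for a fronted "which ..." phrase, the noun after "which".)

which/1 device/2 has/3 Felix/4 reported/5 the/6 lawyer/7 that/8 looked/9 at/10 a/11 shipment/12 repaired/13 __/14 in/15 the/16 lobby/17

The marked gap is the direct object of "repaired".
Its filler is the fronted wh-phrase "which device", at word 2.
(The other dependency links word 7 to a gap after word 8.)

2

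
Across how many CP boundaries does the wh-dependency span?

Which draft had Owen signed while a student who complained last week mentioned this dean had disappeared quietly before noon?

0

"which draft" originates inside the matrix clause — no clause boundary is crossed.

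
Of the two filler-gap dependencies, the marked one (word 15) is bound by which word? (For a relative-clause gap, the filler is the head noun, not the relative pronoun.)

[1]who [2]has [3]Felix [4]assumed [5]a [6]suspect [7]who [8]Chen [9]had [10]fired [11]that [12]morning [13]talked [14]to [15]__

The marked gap is the object of the preposition "to" of "talked".
Its filler is the fronted wh-phrase "who", at word 1.
(The other dependency links word 6 to a gap after word 10.)

1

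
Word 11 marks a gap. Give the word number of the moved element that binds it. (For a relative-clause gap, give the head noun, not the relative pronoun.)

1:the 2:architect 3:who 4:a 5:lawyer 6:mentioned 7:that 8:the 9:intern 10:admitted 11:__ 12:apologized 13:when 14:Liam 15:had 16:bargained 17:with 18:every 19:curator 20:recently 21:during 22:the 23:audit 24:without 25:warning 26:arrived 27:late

2

The gap at 11 is the subject of "apologized", inside a relative clause.
The relative pronoun is "who" (word 3); it is bound by the head noun immediately before it.
Its filler is the head noun "architect", at word 2.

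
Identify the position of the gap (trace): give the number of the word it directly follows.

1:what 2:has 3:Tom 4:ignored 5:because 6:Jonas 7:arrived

4

The displaced element is "what" (word 1).
It functions as the direct object of "ignored", so the gap sits immediately after word 4 ("ignored").
Base order: Tom has ignored what because Jonas arrived.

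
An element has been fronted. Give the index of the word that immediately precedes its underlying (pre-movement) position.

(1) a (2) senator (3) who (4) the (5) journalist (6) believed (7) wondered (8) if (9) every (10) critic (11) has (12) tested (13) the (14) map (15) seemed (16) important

The displaced element is "a senator" (word 2).
It is linked across 1 clause boundary (Ø).
It functions as the subject of "wondered", so the gap sits immediately after word 6 ("believed").
Base order: The journalist believed a senator wondered if every critic has tested the map.

6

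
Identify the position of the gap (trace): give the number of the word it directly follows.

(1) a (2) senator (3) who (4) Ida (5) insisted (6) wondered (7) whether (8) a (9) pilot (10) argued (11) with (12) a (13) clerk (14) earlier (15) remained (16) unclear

5

The displaced element is "a senator" (word 2).
It is linked across 1 clause boundary (Ø).
It functions as the subject of "wondered", so the gap sits immediately after word 5 ("insisted").
Base order: Ida insisted that a senator wondered whether a pilot argued with a clerk earlier.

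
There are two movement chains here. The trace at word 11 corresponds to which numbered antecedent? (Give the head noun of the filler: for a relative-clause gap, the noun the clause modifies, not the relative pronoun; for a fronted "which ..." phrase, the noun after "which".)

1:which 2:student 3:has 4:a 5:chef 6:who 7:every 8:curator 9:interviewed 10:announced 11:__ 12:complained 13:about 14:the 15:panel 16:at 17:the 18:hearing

2

The marked gap is the subject of "complained".
Its filler is the fronted wh-phrase "which student", at word 2.
(The other dependency links word 5 to a gap after word 9.)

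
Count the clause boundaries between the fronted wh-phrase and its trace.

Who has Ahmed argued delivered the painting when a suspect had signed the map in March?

1

"who" is extracted from the subject of "delivered".
Boundaries crossed, outermost first: [Ø] — 1 in total.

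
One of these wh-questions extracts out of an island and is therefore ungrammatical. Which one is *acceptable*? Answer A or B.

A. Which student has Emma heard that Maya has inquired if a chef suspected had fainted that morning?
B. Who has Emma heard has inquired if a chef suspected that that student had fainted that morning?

In A, the wh-phrase is extracted from inside a wh-island (introduced by "if"), which blocks movement.
In B, the extraction path crosses only that-complement boundaries, which are transparent.
So B is grammatical.

B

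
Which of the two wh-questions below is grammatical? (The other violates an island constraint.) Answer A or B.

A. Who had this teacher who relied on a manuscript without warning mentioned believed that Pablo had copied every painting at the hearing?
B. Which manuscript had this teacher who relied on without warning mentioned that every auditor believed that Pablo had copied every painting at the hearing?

In B, the wh-phrase is extracted from inside a complex-NP island (relative clause) (introduced by "who"), which blocks movement.
In A, the extraction path crosses only that-complement boundaries, which are transparent.
So A is grammatical.

A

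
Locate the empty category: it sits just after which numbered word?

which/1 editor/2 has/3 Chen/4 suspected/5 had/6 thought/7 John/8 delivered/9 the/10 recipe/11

The displaced element is "which editor" (word 2).
It is linked across 1 clause boundary (Ø).
It functions as the subject of "thought", so the gap sits immediately after word 5 ("suspected").
Base order: Chen has suspected that which editor had thought John delivered the recipe.

5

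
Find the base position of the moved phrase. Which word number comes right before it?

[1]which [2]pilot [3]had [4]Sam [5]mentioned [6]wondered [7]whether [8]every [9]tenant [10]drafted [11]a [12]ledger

The displaced element is "which pilot" (word 2).
It is linked across 1 clause boundary (Ø).
It functions as the subject of "wondered", so the gap sits immediately after word 5 ("mentioned").
Base order: Sam had mentioned that which pilot wondered whether every tenant drafted a ledger.

5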